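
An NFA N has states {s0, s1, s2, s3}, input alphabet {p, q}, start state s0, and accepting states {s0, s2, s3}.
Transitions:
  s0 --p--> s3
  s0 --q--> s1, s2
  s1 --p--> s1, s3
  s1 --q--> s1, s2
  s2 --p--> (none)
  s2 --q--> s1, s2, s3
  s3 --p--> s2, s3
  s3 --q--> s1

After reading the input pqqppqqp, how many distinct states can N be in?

Start: {s0}
read p: {s3}
read q: {s1}
read q: {s1, s2}
read p: {s1, s3}
read p: {s1, s2, s3}
read q: {s1, s2, s3}
read q: {s1, s2, s3}
read p: {s1, s2, s3}
Final reachable set {s1, s2, s3} has 3 states.

3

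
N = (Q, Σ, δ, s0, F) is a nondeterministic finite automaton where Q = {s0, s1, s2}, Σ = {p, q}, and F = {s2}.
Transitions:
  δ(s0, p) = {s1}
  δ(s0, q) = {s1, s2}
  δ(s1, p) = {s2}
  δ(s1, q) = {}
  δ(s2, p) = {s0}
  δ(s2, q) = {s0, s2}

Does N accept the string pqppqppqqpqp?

Start: {s0}
read p: {s1}
read q: {}
The reachable set is empty and stays empty for the remaining 10 symbols.
Reachable ∩ accepting = {} — empty.

rejected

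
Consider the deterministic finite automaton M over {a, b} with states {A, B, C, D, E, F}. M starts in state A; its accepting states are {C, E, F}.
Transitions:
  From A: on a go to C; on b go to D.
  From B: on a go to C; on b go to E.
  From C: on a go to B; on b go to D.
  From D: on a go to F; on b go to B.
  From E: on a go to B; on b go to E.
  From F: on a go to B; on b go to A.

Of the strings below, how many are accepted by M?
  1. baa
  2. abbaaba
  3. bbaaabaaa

1

baa: rejected
abbaaba: rejected
bbaaabaaa: accepted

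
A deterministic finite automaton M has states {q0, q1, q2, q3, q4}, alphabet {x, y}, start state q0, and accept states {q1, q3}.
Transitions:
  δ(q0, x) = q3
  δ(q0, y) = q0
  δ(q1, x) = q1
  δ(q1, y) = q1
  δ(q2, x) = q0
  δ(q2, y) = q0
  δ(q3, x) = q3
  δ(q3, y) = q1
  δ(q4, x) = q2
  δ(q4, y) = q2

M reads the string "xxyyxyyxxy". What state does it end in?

q0 --x--> q3
q3 --x--> q3
q3 --y--> q1
q1 --y--> q1
q1 --x--> q1
q1 --y--> q1
q1 --y--> q1
q1 --x--> q1
q1 --x--> q1
q1 --y--> q1

q1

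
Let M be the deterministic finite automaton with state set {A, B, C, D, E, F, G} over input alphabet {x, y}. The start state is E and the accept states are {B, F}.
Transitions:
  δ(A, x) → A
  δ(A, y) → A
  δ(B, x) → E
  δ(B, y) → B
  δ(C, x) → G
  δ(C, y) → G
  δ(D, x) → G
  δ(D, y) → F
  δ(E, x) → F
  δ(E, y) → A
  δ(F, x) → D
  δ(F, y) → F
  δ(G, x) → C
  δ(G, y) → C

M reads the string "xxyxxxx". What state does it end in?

E --x--> F
F --x--> D
D --y--> F
F --x--> D
D --x--> G
G --x--> C
C --x--> G

G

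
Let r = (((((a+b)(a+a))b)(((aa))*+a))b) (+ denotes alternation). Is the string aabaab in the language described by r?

Split as aabaa·b: ((((a+b)(a+a))b)(((aa))*+a)) matches aabaa and b matches b.

yes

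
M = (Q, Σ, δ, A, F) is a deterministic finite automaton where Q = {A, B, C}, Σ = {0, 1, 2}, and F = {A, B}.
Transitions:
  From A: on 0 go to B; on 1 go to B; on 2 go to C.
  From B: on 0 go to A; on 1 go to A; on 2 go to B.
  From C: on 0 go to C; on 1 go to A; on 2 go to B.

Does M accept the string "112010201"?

accepted

A --1--> B
B --1--> A
A --2--> C
C --0--> C
C --1--> A
A --0--> B
B --2--> B
B --0--> A
A --1--> B
End in state B, which is an accepting state.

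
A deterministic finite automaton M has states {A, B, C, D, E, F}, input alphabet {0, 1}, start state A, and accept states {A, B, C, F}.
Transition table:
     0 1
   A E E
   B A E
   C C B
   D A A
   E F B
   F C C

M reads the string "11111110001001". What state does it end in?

B

A --1--> E
E --1--> B
B --1--> E
E --1--> B
B --1--> E
E --1--> B
B --1--> E
E --0--> F
F --0--> C
C --0--> C
C --1--> B
B --0--> A
A --0--> E
E --1--> B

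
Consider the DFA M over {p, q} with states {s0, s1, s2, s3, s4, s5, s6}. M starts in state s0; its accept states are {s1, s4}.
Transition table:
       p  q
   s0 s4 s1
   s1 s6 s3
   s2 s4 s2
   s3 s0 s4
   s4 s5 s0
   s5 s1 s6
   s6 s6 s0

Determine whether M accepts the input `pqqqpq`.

s0 --p--> s4
s4 --q--> s0
s0 --q--> s1
s1 --q--> s3
s3 --p--> s0
s0 --q--> s1
End in state s1, which is an accepting state.

accepted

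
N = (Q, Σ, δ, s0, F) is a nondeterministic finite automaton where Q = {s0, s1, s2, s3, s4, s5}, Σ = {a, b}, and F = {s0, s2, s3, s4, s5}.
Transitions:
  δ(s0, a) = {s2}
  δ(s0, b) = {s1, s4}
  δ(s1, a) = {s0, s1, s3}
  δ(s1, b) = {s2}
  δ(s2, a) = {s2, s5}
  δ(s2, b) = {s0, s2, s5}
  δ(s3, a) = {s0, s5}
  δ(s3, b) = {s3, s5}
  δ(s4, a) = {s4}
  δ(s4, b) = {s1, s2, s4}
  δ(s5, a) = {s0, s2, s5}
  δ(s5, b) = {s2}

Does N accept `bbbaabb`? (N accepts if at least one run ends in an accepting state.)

accepted

Start: {s0}
read b: {s1, s4}
read b: {s1, s2, s4}
read b: {s0, s1, s2, s4, s5}
read a: {s0, s1, s2, s3, s4, s5}
read a: {s0, s1, s2, s3, s4, s5}
read b: {s0, s1, s2, s3, s4, s5}
read b: {s0, s1, s2, s3, s4, s5}
Reachable ∩ accepting = {s0, s2, s3, s4, s5} — nonempty.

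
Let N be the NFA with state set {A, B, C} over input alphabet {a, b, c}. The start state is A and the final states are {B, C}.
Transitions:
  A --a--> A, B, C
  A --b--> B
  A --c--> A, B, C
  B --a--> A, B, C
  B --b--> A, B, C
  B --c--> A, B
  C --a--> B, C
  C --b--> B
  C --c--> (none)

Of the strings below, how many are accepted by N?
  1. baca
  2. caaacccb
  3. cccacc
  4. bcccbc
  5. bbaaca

5

baca: accepted
caaacccb: accepted
cccacc: accepted
bcccbc: accepted
bbaaca: accepted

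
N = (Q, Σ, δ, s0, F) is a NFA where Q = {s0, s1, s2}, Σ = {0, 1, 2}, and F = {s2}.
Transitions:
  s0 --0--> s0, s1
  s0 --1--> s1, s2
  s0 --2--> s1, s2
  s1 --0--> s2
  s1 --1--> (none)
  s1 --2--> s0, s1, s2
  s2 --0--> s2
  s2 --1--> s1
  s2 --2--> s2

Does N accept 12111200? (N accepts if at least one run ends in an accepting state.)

Start: {s0}
read 1: {s1, s2}
read 2: {s0, s1, s2}
read 1: {s1, s2}
read 1: {s1}
read 1: {}
The reachable set is empty and stays empty for the remaining 3 symbols.
Reachable ∩ accepting = {} — empty.

rejected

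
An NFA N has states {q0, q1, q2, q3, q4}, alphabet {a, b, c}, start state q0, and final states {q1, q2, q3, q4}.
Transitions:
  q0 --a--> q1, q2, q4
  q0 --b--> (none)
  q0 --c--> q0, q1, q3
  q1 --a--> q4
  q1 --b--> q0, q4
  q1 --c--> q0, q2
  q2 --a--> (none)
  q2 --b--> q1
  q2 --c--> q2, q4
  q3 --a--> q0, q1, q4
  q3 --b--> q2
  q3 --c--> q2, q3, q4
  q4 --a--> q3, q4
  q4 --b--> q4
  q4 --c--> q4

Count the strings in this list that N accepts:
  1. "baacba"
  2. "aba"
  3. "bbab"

1

"baacba": rejected
"aba": accepted
"bbab": rejected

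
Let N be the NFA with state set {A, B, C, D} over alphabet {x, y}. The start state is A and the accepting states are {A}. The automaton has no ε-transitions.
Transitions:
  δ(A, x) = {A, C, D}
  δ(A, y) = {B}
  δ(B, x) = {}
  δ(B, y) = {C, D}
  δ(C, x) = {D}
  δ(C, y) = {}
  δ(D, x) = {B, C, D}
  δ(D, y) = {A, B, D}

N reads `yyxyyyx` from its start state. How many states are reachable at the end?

Start: {A}
read y: {B}
read y: {C, D}
read x: {B, C, D}
read y: {A, B, C, D}
read y: {A, B, C, D}
read y: {A, B, C, D}
read x: {A, B, C, D}
Final reachable set {A, B, C, D} has 4 states.

4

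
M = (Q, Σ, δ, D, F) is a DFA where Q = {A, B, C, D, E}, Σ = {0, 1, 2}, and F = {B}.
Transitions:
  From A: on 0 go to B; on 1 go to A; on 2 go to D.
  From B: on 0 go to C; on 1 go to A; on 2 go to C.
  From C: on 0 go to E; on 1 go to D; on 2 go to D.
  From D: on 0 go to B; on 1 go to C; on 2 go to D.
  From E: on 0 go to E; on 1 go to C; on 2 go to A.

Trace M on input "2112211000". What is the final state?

D --2--> D
D --1--> C
C --1--> D
D --2--> D
D --2--> D
D --1--> C
C --1--> D
D --0--> B
B --0--> C
C --0--> E

E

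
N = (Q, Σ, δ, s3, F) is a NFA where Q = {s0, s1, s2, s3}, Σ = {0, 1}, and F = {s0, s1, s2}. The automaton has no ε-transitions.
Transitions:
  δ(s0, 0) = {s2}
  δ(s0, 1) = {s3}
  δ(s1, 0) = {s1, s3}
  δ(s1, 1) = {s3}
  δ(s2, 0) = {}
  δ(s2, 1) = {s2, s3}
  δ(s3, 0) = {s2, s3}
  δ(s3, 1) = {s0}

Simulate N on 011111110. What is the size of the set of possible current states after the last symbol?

2

Start: {s3}
read 0: {s2, s3}
read 1: {s0, s2, s3}
read 1: {s0, s2, s3}
read 1: {s0, s2, s3}
read 1: {s0, s2, s3}
read 1: {s0, s2, s3}
read 1: {s0, s2, s3}
read 1: {s0, s2, s3}
read 0: {s2, s3}
Final reachable set {s2, s3} has 2 states.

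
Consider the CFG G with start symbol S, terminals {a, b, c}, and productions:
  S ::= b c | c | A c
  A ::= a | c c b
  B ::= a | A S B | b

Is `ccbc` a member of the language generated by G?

S ⇒ Ac ⇒ ccbc

yes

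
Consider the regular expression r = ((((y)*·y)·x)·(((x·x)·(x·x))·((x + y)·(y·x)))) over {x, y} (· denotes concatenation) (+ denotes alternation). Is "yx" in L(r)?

No split of yx into u·v has (((y)*·y)·x) matching u and (((x·x)·(x·x))·((x+y)·(y·x))) matching v.

no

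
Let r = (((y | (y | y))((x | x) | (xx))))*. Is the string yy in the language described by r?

yy cannot be split into zero or more pieces each matching ((y|(y|y))((x|x)|(xx))).

no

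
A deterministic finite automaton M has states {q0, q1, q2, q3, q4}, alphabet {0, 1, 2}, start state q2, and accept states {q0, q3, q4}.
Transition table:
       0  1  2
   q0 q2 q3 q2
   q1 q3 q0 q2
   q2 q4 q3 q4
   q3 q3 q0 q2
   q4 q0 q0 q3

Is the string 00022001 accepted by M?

accepted

q2 --0--> q4
q4 --0--> q0
q0 --0--> q2
q2 --2--> q4
q4 --2--> q3
q3 --0--> q3
q3 --0--> q3
q3 --1--> q0
End in state q0, which is an accepting state.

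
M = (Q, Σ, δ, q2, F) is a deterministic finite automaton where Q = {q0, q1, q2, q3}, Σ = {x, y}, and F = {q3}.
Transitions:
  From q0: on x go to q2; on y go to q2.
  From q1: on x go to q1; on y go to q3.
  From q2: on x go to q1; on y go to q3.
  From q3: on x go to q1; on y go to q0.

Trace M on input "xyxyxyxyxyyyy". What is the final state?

q2 --x--> q1
q1 --y--> q3
q3 --x--> q1
q1 --y--> q3
q3 --x--> q1
q1 --y--> q3
q3 --x--> q1
q1 --y--> q3
q3 --x--> q1
q1 --y--> q3
q3 --y--> q0
q0 --y--> q2
q2 --y--> q3

q3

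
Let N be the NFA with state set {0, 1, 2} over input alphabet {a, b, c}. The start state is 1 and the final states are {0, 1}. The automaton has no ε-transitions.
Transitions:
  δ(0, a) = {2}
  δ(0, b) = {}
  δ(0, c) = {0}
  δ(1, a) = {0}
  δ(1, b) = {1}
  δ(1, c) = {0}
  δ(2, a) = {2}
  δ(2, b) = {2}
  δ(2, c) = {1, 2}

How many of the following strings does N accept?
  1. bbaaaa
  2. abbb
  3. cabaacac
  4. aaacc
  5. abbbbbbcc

2

bbaaaa: rejected
abbb: rejected
cabaacac: accepted
aaacc: accepted
abbbbbbcc: rejected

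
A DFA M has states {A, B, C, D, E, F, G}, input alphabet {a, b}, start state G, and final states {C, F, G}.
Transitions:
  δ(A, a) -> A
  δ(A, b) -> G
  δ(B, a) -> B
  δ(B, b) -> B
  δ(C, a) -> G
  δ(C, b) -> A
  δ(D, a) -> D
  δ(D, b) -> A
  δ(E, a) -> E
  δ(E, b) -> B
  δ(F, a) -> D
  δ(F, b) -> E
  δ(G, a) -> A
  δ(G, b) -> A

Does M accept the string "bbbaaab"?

G --b--> A
A --b--> G
G --b--> A
A --a--> A
A --a--> A
A --a--> A
A --b--> G
End in state G, which is an accepting state.

accepted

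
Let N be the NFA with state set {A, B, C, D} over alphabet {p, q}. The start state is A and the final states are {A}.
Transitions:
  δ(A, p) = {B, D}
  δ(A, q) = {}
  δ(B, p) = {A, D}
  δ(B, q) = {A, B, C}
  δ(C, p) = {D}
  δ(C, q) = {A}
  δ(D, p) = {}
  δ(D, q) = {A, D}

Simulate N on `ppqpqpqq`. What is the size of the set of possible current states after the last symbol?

Start: {A}
read p: {B, D}
read p: {A, D}
read q: {A, D}
read p: {B, D}
read q: {A, B, C, D}
read p: {A, B, D}
read q: {A, B, C, D}
read q: {A, B, C, D}
Final reachable set {A, B, C, D} has 4 states.

4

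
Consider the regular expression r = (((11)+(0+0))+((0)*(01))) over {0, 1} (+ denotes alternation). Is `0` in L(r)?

The left alternative ((11)+(0+0)) matches 0.

yes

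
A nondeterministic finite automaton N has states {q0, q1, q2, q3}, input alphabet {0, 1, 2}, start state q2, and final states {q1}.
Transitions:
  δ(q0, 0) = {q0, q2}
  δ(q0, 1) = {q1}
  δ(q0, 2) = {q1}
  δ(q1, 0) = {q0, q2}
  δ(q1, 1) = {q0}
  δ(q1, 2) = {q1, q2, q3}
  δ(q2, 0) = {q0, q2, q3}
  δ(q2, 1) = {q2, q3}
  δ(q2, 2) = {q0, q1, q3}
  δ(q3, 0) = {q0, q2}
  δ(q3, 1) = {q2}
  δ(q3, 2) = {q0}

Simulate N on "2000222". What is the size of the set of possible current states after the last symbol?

Start: {q2}
read 2: {q0, q1, q3}
read 0: {q0, q2}
read 0: {q0, q2, q3}
read 0: {q0, q2, q3}
read 2: {q0, q1, q3}
read 2: {q0, q1, q2, q3}
read 2: {q0, q1, q2, q3}
Final reachable set {q0, q1, q2, q3} has 4 states.

4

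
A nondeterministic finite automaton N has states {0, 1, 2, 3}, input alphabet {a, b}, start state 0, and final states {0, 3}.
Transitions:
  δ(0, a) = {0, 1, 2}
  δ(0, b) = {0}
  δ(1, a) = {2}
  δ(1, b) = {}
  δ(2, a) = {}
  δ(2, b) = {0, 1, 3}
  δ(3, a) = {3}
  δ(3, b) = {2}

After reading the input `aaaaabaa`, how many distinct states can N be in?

Start: {0}
read a: {0, 1, 2}
read a: {0, 1, 2}
read a: {0, 1, 2}
read a: {0, 1, 2}
read a: {0, 1, 2}
read b: {0, 1, 3}
read a: {0, 1, 2, 3}
read a: {0, 1, 2, 3}
Final reachable set {0, 1, 2, 3} has 4 states.

4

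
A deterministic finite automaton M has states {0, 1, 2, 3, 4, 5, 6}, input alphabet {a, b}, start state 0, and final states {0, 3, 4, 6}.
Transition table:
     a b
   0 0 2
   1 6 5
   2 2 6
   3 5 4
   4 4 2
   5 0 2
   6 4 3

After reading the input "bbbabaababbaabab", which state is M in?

0 --b--> 2
2 --b--> 6
6 --b--> 3
3 --a--> 5
5 --b--> 2
2 --a--> 2
2 --a--> 2
2 --b--> 6
6 --a--> 4
4 --b--> 2
2 --b--> 6
6 --a--> 4
4 --a--> 4
4 --b--> 2
2 --a--> 2
2 --b--> 6

6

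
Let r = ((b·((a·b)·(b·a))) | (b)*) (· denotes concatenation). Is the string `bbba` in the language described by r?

Neither (b·((a·b)·(b·a))) nor (b)* matches bbba.

no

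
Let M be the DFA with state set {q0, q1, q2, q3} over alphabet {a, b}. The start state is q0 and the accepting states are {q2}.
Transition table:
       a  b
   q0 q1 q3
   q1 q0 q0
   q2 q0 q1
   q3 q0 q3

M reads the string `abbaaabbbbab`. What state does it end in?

q3

q0 --a--> q1
q1 --b--> q0
q0 --b--> q3
q3 --a--> q0
q0 --a--> q1
q1 --a--> q0
q0 --b--> q3
q3 --b--> q3
q3 --b--> q3
q3 --b--> q3
q3 --a--> q0
q0 --b--> q3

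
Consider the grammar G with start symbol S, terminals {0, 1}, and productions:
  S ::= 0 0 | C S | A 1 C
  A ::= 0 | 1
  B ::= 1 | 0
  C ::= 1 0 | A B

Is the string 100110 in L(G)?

S ⇒ CS ⇒ 10S ⇒ 10A1C ⇒ 1001C ⇒ 1001AB ⇒ 10011B ⇒ 100110

yes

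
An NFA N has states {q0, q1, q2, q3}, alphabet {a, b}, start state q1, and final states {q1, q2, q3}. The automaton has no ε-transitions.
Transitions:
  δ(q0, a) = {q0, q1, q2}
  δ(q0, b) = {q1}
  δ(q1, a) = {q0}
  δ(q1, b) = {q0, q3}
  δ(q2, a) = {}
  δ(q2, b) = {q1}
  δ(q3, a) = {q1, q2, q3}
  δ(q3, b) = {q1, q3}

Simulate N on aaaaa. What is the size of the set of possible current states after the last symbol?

3

Start: {q1}
read a: {q0}
read a: {q0, q1, q2}
read a: {q0, q1, q2}
read a: {q0, q1, q2}
read a: {q0, q1, q2}
Final reachable set {q0, q1, q2} has 3 states.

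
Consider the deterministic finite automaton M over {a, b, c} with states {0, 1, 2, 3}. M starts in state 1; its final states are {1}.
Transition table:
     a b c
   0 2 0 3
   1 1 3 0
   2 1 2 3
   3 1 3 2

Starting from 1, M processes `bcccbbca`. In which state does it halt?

1

1 --b--> 3
3 --c--> 2
2 --c--> 3
3 --c--> 2
2 --b--> 2
2 --b--> 2
2 --c--> 3
3 --a--> 1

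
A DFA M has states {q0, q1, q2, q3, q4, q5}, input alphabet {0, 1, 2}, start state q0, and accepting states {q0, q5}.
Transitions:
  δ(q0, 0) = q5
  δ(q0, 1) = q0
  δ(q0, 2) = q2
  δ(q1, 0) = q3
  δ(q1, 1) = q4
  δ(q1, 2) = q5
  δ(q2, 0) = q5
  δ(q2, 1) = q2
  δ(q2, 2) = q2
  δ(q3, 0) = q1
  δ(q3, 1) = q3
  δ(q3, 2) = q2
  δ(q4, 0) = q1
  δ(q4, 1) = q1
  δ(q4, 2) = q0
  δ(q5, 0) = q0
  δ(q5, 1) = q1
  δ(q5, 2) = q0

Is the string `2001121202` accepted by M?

q0 --2--> q2
q2 --0--> q5
q5 --0--> q0
q0 --1--> q0
q0 --1--> q0
q0 --2--> q2
q2 --1--> q2
q2 --2--> q2
q2 --0--> q5
q5 --2--> q0
End in state q0, which is an accepting state.

accepted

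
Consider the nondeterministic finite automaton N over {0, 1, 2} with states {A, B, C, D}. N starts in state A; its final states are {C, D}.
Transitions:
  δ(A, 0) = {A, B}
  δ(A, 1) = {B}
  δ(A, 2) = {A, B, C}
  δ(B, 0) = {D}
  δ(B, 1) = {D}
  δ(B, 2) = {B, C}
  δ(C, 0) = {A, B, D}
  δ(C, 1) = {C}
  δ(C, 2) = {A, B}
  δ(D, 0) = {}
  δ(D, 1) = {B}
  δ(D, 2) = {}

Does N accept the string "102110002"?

Start: {A}
read 1: {B}
read 0: {D}
read 2: {}
The reachable set is empty and stays empty for the remaining 6 symbols.
Reachable ∩ accepting = {} — empty.

rejected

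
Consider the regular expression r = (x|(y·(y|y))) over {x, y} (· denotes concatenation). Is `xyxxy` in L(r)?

no

Neither x nor (y·(y|y)) matches xyxxy.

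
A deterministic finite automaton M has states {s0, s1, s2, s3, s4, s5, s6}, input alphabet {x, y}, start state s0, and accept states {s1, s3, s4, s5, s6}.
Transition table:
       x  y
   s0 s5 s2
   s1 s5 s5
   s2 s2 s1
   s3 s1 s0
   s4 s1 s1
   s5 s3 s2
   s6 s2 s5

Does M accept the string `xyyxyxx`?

rejected

s0 --x--> s5
s5 --y--> s2
s2 --y--> s1
s1 --x--> s5
s5 --y--> s2
s2 --x--> s2
s2 --x--> s2
End in state s2, which is not an accepting state.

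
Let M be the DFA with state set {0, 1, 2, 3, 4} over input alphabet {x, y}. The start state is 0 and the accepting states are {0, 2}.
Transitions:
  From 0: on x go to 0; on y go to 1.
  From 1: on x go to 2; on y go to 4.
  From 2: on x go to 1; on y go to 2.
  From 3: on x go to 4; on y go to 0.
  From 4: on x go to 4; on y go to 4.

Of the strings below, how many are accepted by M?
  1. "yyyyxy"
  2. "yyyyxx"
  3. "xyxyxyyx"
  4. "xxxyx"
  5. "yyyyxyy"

1

"yyyyxy": rejected
"yyyyxx": rejected
"xyxyxyyx": rejected
"xxxyx": accepted
"yyyyxyy": rejected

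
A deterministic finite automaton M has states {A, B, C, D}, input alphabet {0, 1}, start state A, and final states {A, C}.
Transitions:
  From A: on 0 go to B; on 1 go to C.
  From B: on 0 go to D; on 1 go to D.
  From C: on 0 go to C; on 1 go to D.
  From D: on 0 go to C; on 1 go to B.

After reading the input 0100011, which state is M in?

A --0--> B
B --1--> D
D --0--> C
C --0--> C
C --0--> C
C --1--> D
D --1--> B

B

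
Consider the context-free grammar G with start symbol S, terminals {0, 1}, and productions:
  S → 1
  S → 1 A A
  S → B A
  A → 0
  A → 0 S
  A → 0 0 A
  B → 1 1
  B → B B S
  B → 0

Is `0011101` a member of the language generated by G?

no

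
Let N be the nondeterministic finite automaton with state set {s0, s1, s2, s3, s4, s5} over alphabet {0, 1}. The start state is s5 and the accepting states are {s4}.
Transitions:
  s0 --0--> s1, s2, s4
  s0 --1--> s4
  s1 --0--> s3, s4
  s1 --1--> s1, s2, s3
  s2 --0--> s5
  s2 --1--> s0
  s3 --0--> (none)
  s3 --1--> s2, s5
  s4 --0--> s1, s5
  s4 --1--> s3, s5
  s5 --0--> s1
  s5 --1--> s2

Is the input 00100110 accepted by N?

Start: {s5}
read 0: {s1}
read 0: {s3, s4}
read 1: {s2, s3, s5}
read 0: {s1, s5}
read 0: {s1, s3, s4}
read 1: {s1, s2, s3, s5}
read 1: {s0, s1, s2, s3, s5}
read 0: {s1, s2, s3, s4, s5}
Reachable ∩ accepting = {s4} — nonempty.

accepted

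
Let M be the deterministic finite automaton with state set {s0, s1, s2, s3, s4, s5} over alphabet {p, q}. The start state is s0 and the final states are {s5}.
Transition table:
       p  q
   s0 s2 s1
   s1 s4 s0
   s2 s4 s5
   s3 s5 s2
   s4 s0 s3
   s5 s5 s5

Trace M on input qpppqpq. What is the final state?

s0 --q--> s1
s1 --p--> s4
s4 --p--> s0
s0 --p--> s2
s2 --q--> s5
s5 --p--> s5
s5 --q--> s5

s5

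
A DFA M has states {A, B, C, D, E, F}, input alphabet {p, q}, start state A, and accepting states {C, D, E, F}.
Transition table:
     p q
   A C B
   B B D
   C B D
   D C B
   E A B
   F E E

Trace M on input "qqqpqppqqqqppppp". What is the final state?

B

A --q--> B
B --q--> D
D --q--> B
B --p--> B
B --q--> D
D --p--> C
C --p--> B
B --q--> D
D --q--> B
B --q--> D
D --q--> B
B --p--> B
B --p--> B
B --p--> B
B --p--> B
B --p--> B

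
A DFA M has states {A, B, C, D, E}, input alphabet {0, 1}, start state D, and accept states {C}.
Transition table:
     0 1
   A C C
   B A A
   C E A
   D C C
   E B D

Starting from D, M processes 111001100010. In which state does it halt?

E

D --1--> C
C --1--> A
A --1--> C
C --0--> E
E --0--> B
B --1--> A
A --1--> C
C --0--> E
E --0--> B
B --0--> A
A --1--> C
C --0--> E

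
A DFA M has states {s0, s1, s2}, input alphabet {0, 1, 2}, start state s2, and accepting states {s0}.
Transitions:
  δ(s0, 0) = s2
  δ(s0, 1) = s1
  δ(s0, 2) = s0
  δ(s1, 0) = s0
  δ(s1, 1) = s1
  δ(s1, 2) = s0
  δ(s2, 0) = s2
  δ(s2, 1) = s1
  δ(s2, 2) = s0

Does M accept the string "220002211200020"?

rejected

s2 --2--> s0
s0 --2--> s0
s0 --0--> s2
s2 --0--> s2
s2 --0--> s2
s2 --2--> s0
s0 --2--> s0
s0 --1--> s1
s1 --1--> s1
s1 --2--> s0
s0 --0--> s2
s2 --0--> s2
s2 --0--> s2
s2 --2--> s0
s0 --0--> s2
End in state s2, which is not an accepting state.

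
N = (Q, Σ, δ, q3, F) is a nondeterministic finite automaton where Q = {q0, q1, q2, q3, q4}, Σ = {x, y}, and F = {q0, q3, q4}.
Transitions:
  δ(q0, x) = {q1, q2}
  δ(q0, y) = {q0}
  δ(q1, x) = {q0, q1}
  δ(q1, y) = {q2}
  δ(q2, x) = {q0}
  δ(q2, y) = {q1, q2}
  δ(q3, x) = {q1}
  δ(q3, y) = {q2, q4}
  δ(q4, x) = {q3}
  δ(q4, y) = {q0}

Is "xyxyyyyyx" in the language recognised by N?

rejected

Start: {q3}
read x: {q1}
read y: {q2}
read x: {q0}
read y: {q0}
read y: {q0}
read y: {q0}
read y: {q0}
read y: {q0}
read x: {q1, q2}
Reachable ∩ accepting = {} — empty.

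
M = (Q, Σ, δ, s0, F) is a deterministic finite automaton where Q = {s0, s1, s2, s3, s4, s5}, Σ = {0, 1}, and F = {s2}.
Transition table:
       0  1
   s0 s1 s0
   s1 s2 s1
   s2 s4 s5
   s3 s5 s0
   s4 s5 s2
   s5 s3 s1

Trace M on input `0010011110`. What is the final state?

s2

s0 --0--> s1
s1 --0--> s2
s2 --1--> s5
s5 --0--> s3
s3 --0--> s5
s5 --1--> s1
s1 --1--> s1
s1 --1--> s1
s1 --1--> s1
s1 --0--> s2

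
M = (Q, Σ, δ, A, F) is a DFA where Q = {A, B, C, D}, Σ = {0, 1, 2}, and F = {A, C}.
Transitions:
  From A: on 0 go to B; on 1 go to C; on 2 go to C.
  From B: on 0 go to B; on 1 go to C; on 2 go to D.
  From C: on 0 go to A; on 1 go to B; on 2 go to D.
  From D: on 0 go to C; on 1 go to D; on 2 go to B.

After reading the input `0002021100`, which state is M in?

A --0--> B
B --0--> B
B --0--> B
B --2--> D
D --0--> C
C --2--> D
D --1--> D
D --1--> D
D --0--> C
C --0--> A

A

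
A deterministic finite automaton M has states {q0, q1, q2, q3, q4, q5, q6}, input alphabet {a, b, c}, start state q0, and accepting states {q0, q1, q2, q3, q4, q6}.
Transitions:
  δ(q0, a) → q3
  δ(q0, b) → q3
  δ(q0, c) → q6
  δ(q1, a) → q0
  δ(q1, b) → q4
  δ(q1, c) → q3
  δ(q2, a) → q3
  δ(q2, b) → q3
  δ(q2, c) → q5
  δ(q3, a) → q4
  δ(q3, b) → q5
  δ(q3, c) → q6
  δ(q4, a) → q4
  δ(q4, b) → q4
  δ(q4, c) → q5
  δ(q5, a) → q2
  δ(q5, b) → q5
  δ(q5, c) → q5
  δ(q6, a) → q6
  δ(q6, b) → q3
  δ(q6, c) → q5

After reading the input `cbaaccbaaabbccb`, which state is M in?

q5

q0 --c--> q6
q6 --b--> q3
q3 --a--> q4
q4 --a--> q4
q4 --c--> q5
q5 --c--> q5
q5 --b--> q5
q5 --a--> q2
q2 --a--> q3
q3 --a--> q4
q4 --b--> q4
q4 --b--> q4
q4 --c--> q5
q5 --c--> q5
q5 --b--> q5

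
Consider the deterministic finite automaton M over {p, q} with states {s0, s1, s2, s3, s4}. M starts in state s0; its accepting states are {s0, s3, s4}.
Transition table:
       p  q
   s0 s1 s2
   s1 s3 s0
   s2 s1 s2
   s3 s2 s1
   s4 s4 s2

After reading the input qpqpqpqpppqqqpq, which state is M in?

s0 --q--> s2
s2 --p--> s1
s1 --q--> s0
s0 --p--> s1
s1 --q--> s0
s0 --p--> s1
s1 --q--> s0
s0 --p--> s1
s1 --p--> s3
s3 --p--> s2
s2 --q--> s2
s2 --q--> s2
s2 --q--> s2
s2 --p--> s1
s1 --q--> s0

s0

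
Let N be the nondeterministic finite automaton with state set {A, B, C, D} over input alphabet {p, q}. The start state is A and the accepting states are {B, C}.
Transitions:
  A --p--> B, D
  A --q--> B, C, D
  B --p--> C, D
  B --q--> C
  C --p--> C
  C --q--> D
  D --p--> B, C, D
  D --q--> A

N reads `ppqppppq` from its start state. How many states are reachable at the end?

Start: {A}
read p: {B, D}
read p: {B, C, D}
read q: {A, C, D}
read p: {B, C, D}
read p: {B, C, D}
read p: {B, C, D}
read p: {B, C, D}
read q: {A, C, D}
Final reachable set {A, C, D} has 3 states.

3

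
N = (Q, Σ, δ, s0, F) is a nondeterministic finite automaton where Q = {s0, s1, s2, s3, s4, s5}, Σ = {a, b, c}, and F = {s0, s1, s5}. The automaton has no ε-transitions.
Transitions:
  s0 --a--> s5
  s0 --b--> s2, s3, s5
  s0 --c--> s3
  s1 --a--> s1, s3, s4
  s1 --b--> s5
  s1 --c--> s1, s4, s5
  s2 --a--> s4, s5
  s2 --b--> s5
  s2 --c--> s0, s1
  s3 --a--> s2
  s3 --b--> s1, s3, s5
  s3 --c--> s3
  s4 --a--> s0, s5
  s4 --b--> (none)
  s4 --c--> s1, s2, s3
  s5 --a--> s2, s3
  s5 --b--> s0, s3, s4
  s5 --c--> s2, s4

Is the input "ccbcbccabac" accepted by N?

accepted

Start: {s0}
read c: {s3}
read c: {s3}
read b: {s1, s3, s5}
read c: {s1, s2, s3, s4, s5}
read b: {s0, s1, s3, s4, s5}
read c: {s1, s2, s3, s4, s5}
read c: {s0, s1, s2, s3, s4, s5}
read a: {s0, s1, s2, s3, s4, s5}
read b: {s0, s1, s2, s3, s4, s5}
read a: {s0, s1, s2, s3, s4, s5}
read c: {s0, s1, s2, s3, s4, s5}
Reachable ∩ accepting = {s0, s1, s5} — nonempty.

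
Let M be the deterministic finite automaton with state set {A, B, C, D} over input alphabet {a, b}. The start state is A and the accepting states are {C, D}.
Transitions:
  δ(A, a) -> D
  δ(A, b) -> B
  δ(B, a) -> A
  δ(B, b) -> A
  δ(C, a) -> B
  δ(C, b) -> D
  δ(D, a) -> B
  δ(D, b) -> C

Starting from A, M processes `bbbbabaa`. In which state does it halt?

A

A --b--> B
B --b--> A
A --b--> B
B --b--> A
A --a--> D
D --b--> C
C --a--> B
B --a--> A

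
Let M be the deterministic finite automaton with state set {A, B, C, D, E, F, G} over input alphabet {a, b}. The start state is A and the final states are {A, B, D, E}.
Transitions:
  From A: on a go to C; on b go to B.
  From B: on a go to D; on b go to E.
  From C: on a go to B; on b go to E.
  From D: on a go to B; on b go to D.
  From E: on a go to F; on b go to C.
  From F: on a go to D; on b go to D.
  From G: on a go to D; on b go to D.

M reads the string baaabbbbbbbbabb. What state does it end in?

A --b--> B
B --a--> D
D --a--> B
B --a--> D
D --b--> D
D --b--> D
D --b--> D
D --b--> D
D --b--> D
D --b--> D
D --b--> D
D --b--> D
D --a--> B
B --b--> E
E --b--> C

C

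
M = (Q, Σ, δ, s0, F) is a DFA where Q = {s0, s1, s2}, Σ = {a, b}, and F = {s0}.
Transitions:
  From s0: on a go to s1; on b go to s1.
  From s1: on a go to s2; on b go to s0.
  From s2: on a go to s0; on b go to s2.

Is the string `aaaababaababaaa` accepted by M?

rejected

s0 --a--> s1
s1 --a--> s2
s2 --a--> s0
s0 --a--> s1
s1 --b--> s0
s0 --a--> s1
s1 --b--> s0
s0 --a--> s1
s1 --a--> s2
s2 --b--> s2
s2 --a--> s0
s0 --b--> s1
s1 --a--> s2
s2 --a--> s0
s0 --a--> s1
End in state s1, which is not an accepting state.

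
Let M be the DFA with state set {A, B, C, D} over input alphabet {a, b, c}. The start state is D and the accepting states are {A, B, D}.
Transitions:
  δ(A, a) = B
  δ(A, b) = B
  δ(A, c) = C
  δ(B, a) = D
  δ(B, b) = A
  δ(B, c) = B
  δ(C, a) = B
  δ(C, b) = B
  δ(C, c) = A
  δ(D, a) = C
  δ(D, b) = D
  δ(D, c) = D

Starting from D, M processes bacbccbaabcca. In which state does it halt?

D --b--> D
D --a--> C
C --c--> A
A --b--> B
B --c--> B
B --c--> B
B --b--> A
A --a--> B
B --a--> D
D --b--> D
D --c--> D
D --c--> D
D --a--> C

C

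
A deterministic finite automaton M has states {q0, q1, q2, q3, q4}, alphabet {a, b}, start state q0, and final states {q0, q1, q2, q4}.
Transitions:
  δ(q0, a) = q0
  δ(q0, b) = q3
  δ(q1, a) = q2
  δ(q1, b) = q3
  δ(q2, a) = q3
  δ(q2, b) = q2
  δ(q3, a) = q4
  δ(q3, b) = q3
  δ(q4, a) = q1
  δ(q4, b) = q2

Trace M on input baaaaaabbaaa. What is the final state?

q0 --b--> q3
q3 --a--> q4
q4 --a--> q1
q1 --a--> q2
q2 --a--> q3
q3 --a--> q4
q4 --a--> q1
q1 --b--> q3
q3 --b--> q3
q3 --a--> q4
q4 --a--> q1
q1 --a--> q2

q2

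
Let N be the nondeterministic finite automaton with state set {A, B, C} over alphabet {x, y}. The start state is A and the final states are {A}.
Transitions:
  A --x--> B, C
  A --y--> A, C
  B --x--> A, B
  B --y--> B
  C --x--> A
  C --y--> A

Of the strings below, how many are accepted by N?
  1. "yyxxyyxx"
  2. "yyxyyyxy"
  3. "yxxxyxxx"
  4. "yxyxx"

4

"yyxxyyxx": accepted
"yyxyyyxy": accepted
"yxxxyxxx": accepted
"yxyxx": accepted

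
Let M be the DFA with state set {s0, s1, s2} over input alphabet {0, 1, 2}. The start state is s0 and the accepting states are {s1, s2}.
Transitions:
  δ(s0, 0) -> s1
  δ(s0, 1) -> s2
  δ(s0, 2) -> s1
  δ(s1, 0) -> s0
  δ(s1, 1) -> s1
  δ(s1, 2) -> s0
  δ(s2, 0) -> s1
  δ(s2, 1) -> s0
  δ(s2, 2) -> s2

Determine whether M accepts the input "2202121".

s0 --2--> s1
s1 --2--> s0
s0 --0--> s1
s1 --2--> s0
s0 --1--> s2
s2 --2--> s2
s2 --1--> s0
End in state s0, which is not an accepting state.

rejected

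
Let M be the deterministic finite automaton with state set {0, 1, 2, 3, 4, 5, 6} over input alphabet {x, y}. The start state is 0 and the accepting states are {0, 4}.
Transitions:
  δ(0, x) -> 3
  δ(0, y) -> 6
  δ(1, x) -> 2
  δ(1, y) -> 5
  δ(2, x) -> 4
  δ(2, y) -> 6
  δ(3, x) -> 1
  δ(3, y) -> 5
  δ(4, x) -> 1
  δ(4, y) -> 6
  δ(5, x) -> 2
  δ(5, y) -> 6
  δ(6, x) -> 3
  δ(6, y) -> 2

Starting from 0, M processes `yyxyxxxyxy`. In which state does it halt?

0 --y--> 6
6 --y--> 2
2 --x--> 4
4 --y--> 6
6 --x--> 3
3 --x--> 1
1 --x--> 2
2 --y--> 6
6 --x--> 3
3 --y--> 5

5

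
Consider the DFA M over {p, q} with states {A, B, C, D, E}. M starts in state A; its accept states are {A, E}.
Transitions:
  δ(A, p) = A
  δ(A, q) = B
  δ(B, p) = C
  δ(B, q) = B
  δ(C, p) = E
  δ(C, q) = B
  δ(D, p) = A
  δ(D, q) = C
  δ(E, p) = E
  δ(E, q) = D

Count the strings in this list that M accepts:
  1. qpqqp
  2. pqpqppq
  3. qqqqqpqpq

0

qpqqp: rejected
pqpqppq: rejected
qqqqqpqpq: rejected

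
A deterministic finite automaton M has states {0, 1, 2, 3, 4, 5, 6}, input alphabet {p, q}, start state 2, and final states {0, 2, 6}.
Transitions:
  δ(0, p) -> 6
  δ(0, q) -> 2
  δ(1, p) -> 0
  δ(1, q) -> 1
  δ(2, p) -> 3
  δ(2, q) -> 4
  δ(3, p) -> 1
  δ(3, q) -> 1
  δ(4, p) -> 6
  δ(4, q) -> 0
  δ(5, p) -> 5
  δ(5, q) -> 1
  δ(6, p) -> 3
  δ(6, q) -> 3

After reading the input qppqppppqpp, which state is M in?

6

2 --q--> 4
4 --p--> 6
6 --p--> 3
3 --q--> 1
1 --p--> 0
0 --p--> 6
6 --p--> 3
3 --p--> 1
1 --q--> 1
1 --p--> 0
0 --p--> 6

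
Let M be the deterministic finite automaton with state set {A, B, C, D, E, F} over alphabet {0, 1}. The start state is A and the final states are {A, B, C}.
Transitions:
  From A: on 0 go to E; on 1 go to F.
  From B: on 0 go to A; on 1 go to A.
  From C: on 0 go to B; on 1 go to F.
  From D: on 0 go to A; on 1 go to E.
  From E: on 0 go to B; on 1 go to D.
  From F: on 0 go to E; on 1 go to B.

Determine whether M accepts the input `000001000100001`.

rejected

A --0--> E
E --0--> B
B --0--> A
A --0--> E
E --0--> B
B --1--> A
A --0--> E
E --0--> B
B --0--> A
A --1--> F
F --0--> E
E --0--> B
B --0--> A
A --0--> E
E --1--> D
End in state D, which is not an accepting state.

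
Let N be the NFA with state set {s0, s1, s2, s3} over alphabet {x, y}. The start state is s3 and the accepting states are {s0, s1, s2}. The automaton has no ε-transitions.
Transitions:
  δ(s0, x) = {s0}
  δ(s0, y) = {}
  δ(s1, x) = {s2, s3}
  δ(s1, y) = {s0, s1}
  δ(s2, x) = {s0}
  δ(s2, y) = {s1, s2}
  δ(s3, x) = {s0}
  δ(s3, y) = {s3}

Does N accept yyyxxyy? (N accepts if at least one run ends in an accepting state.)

rejected

Start: {s3}
read y: {s3}
read y: {s3}
read y: {s3}
read x: {s0}
read x: {s0}
read y: {}
The reachable set is empty and stays empty for the remaining 1 symbol.
Reachable ∩ accepting = {} — empty.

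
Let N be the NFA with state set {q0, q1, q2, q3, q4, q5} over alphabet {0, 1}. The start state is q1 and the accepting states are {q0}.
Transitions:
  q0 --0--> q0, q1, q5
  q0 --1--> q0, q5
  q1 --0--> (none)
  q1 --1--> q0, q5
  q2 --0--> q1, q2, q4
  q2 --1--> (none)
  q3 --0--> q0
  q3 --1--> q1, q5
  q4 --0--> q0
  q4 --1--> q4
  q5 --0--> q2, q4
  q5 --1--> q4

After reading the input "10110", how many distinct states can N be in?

Start: {q1}
read 1: {q0, q5}
read 0: {q0, q1, q2, q4, q5}
read 1: {q0, q4, q5}
read 1: {q0, q4, q5}
read 0: {q0, q1, q2, q4, q5}
Final reachable set {q0, q1, q2, q4, q5} has 5 states.

5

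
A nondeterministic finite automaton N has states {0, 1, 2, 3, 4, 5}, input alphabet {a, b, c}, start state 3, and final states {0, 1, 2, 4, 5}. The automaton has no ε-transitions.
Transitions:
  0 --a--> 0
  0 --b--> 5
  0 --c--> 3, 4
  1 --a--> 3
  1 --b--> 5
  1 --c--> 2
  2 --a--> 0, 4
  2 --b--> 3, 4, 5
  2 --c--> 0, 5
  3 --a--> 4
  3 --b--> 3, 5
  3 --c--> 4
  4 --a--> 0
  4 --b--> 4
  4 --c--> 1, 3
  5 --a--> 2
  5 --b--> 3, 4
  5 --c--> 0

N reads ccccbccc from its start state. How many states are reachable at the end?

Start: {3}
read c: {4}
read c: {1, 3}
read c: {2, 4}
read c: {0, 1, 3, 5}
read b: {3, 4, 5}
read c: {0, 1, 3, 4}
read c: {1, 2, 3, 4}
read c: {0, 1, 2, 3, 4, 5}
Final reachable set {0, 1, 2, 3, 4, 5} has 6 states.

6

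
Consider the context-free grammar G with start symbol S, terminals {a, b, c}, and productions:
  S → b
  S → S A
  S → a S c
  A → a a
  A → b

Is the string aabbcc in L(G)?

yes

S ⇒ aSc ⇒ aaScc ⇒ aaSAcc ⇒ aabAcc ⇒ aabbcc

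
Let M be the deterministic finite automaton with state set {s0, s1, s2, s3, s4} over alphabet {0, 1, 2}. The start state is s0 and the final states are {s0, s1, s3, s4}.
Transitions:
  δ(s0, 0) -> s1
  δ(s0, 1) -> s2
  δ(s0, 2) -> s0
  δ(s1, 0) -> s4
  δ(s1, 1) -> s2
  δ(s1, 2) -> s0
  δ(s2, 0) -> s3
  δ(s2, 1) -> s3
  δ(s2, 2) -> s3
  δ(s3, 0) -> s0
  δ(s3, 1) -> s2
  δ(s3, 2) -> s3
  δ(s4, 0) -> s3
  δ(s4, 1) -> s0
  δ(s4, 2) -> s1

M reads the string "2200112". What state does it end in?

s3

s0 --2--> s0
s0 --2--> s0
s0 --0--> s1
s1 --0--> s4
s4 --1--> s0
s0 --1--> s2
s2 --2--> s3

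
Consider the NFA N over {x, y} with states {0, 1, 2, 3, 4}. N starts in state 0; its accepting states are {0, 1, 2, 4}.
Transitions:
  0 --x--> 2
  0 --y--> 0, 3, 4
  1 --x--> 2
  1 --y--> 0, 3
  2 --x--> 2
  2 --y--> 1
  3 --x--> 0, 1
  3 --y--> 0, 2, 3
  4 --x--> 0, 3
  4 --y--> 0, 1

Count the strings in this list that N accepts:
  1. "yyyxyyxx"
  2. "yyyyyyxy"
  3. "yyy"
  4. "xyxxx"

4

"yyyxyyxx": accepted
"yyyyyyxy": accepted
"yyy": accepted
"xyxxx": accepted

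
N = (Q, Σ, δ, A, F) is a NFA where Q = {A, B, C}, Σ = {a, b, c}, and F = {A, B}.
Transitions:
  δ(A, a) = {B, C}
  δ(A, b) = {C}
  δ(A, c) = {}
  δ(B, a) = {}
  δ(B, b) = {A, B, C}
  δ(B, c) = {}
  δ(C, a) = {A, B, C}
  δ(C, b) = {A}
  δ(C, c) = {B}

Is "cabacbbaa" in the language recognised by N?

Start: {A}
read c: {}
The reachable set is empty and stays empty for the remaining 8 symbols.
Reachable ∩ accepting = {} — empty.

rejected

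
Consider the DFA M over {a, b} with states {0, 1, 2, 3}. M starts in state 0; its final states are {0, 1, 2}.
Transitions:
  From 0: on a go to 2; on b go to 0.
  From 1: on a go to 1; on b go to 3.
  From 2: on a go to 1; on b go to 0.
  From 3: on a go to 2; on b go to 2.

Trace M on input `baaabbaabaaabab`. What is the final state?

0

0 --b--> 0
0 --a--> 2
2 --a--> 1
1 --a--> 1
1 --b--> 3
3 --b--> 2
2 --a--> 1
1 --a--> 1
1 --b--> 3
3 --a--> 2
2 --a--> 1
1 --a--> 1
1 --b--> 3
3 --a--> 2
2 --b--> 0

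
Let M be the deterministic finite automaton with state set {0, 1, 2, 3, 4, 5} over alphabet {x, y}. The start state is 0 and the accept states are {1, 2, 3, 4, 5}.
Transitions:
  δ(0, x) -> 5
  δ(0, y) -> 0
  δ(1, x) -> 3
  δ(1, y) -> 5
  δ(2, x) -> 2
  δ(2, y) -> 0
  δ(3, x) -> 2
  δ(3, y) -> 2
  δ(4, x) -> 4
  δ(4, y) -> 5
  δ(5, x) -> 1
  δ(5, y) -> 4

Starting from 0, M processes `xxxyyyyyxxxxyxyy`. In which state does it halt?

0 --x--> 5
5 --x--> 1
1 --x--> 3
3 --y--> 2
2 --y--> 0
0 --y--> 0
0 --y--> 0
0 --y--> 0
0 --x--> 5
5 --x--> 1
1 --x--> 3
3 --x--> 2
2 --y--> 0
0 --x--> 5
5 --y--> 4
4 --y--> 5

5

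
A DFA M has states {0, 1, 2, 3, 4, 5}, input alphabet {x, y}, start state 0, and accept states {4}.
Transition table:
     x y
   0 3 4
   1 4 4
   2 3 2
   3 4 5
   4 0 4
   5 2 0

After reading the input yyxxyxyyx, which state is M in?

0 --y--> 4
4 --y--> 4
4 --x--> 0
0 --x--> 3
3 --y--> 5
5 --x--> 2
2 --y--> 2
2 --y--> 2
2 --x--> 3

3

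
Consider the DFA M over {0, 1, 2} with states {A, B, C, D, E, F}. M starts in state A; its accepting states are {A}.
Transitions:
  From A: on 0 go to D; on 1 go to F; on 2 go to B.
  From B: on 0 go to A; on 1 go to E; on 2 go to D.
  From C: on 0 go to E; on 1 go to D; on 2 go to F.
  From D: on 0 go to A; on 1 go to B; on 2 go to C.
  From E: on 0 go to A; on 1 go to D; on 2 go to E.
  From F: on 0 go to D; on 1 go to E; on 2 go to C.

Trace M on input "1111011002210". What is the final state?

A --1--> F
F --1--> E
E --1--> D
D --1--> B
B --0--> A
A --1--> F
F --1--> E
E --0--> A
A --0--> D
D --2--> C
C --2--> F
F --1--> E
E --0--> A

A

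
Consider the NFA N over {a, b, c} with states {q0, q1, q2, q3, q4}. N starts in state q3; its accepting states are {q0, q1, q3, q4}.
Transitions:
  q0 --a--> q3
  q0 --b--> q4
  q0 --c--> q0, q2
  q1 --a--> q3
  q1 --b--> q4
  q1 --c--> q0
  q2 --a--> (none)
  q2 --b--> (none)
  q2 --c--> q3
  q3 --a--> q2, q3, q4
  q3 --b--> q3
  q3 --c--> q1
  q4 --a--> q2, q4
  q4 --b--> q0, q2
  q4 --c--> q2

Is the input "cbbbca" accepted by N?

rejected

Start: {q3}
read c: {q1}
read b: {q4}
read b: {q0, q2}
read b: {q4}
read c: {q2}
read a: {}
Reachable ∩ accepting = {} — empty.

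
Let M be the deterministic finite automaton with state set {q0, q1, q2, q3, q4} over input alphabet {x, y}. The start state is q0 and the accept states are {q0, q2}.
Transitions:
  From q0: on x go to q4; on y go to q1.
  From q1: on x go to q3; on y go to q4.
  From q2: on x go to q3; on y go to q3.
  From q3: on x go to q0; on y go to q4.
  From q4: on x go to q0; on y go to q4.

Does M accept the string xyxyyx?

q0 --x--> q4
q4 --y--> q4
q4 --x--> q0
q0 --y--> q1
q1 --y--> q4
q4 --x--> q0
End in state q0, which is an accepting state.

accepted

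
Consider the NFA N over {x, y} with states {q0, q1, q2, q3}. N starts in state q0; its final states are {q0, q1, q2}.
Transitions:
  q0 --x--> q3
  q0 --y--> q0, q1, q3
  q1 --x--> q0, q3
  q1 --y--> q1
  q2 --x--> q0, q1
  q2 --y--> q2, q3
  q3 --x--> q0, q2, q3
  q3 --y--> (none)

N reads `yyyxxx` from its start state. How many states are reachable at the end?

4

Start: {q0}
read y: {q0, q1, q3}
read y: {q0, q1, q3}
read y: {q0, q1, q3}
read x: {q0, q2, q3}
read x: {q0, q1, q2, q3}
read x: {q0, q1, q2, q3}
Final reachable set {q0, q1, q2, q3} has 4 states.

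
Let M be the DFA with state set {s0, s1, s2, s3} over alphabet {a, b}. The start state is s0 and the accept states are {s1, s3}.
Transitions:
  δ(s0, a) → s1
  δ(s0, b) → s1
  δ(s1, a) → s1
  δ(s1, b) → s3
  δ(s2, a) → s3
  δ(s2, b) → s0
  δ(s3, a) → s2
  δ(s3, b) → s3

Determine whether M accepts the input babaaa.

s0 --b--> s1
s1 --a--> s1
s1 --b--> s3
s3 --a--> s2
s2 --a--> s3
s3 --a--> s2
End in state s2, which is not an accepting state.

rejected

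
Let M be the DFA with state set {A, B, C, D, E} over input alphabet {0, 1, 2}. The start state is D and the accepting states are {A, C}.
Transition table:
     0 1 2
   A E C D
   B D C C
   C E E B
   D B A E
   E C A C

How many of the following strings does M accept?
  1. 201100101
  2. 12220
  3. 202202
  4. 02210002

2

201100101: rejected
12220: rejected
202202: accepted
02210002: accepted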